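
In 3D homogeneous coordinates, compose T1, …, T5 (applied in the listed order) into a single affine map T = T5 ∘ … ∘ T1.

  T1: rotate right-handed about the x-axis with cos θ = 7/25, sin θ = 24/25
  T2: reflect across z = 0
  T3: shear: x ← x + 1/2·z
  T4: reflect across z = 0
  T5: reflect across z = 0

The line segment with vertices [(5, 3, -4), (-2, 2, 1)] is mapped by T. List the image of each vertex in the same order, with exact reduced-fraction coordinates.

T1 rotate right-handed about the x-axis with cos θ = 7/25, sin θ = 24/25: (5, 3, -4) → (5, 117/25, 44/25); (-2, 2, 1) → (-2, -2/5, 11/5)
T2 reflect across z = 0: (5, 117/25, 44/25) → (5, 117/25, -44/25); (-2, -2/5, 11/5) → (-2, -2/5, -11/5)
T3 shear: x ← x + 1/2·z: (5, 117/25, -44/25) → (103/25, 117/25, -44/25); (-2, -2/5, -11/5) → (-31/10, -2/5, -11/5)
T4 reflect across z = 0: (103/25, 117/25, -44/25) → (103/25, 117/25, 44/25); (-31/10, -2/5, -11/5) → (-31/10, -2/5, 11/5)
T5 reflect across z = 0: (103/25, 117/25, 44/25) → (103/25, 117/25, -44/25); (-31/10, -2/5, 11/5) → (-31/10, -2/5, -11/5)

image vertices: (103/25, 117/25, -44/25), (-31/10, -2/5, -11/5)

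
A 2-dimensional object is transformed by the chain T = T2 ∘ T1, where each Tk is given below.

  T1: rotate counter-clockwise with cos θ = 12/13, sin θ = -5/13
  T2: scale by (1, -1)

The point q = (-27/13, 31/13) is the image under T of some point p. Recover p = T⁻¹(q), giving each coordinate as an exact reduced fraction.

p = (-1, -3)

T1 = [12/13 5/13 0; -5/13 12/13 0; 0 0 1]
T2·T1 = [12/13 5/13 0; 5/13 -12/13 0; 0 0 1]
det M = -1; M⁻¹ = [12/13 5/13 0; 5/13 -12/13 0; 0 0 1]
M⁻¹ · (-27/13, 31/13)ᵀ = (-1, -3)ᵀ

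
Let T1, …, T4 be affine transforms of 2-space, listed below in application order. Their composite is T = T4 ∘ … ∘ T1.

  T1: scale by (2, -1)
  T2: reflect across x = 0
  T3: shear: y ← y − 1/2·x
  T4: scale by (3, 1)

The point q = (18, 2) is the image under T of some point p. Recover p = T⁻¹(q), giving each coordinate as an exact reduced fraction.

p = (-3, -5)

T1 = [2 0 0; 0 -1 0; 0 0 1]
T2·T1 = [-2 0 0; 0 -1 0; 0 0 1]
T3·…·T1 = [-2 0 0; 1 -1 0; 0 0 1]
T4·…·T1 = [-6 0 0; 1 -1 0; 0 0 1]
det M = 6; M⁻¹ = [-1/6 0 0; -1/6 -1 0; 0 0 1]
M⁻¹ · (18, 2)ᵀ = (-3, -5)ᵀ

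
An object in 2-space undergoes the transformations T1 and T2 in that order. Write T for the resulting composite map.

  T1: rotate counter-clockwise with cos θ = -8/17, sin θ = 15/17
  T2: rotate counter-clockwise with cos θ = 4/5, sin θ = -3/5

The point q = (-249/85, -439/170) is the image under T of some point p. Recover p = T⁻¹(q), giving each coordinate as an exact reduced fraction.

T1 = [-8/17 -15/17 0; 15/17 -8/17 0; 0 0 1]
T2·T1 = [13/85 -84/85 0; 84/85 13/85 0; 0 0 1]
det M = 1; M⁻¹ = [13/85 84/85 0; -84/85 13/85 0; 0 0 1]
M⁻¹ · (-249/85, -439/170)ᵀ = (-3, 5/2)ᵀ

p = (-3, 5/2)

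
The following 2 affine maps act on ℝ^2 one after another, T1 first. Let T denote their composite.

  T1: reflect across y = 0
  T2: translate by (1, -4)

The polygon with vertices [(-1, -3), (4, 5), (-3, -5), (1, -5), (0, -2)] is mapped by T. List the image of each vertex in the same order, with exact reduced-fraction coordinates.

T1 reflect across y = 0: (-1, -3) → (-1, 3); (4, 5) → (4, -5); (-3, -5) → (-3, 5); (1, -5) → (1, 5); (0, -2) → (0, 2)
T2 translate by (1, -4): (-1, 3) → (0, -1); (4, -5) → (5, -9); (-3, 5) → (-2, 1); (1, 5) → (2, 1); (0, 2) → (1, -2)

image vertices: (0, -1), (5, -9), (-2, 1), (2, 1), (1, -2)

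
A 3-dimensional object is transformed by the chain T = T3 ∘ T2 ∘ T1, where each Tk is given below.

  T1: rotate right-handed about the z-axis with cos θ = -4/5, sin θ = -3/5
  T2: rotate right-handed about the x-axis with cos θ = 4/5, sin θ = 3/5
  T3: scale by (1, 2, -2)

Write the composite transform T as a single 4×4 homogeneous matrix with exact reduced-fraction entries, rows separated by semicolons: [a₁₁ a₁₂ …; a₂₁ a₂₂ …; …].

T1 = [-4/5 3/5 0 0; -3/5 -4/5 0 0; 0 0 1 0; 0 0 0 1]
T2·T1 = [-4/5 3/5 0 0; -12/25 -16/25 -3/5 0; -9/25 -12/25 4/5 0; 0 0 0 1]
T3·…·T1 = [-4/5 3/5 0 0; -24/25 -32/25 -6/5 0; 18/25 24/25 -8/5 0; 0 0 0 1]

T = [-4/5 3/5 0 0; -24/25 -32/25 -6/5 0; 18/25 24/25 -8/5 0; 0 0 0 1]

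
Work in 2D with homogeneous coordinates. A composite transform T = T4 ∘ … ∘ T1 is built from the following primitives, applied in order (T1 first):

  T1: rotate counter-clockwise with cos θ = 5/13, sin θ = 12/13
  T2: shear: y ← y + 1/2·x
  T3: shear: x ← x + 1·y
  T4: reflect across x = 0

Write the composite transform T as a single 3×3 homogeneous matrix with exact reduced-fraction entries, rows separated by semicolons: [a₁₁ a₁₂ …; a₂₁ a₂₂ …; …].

T1 = [5/13 -12/13 0; 12/13 5/13 0; 0 0 1]
T2·T1 = [5/13 -12/13 0; 29/26 -1/13 0; 0 0 1]
T3·…·T1 = [3/2 -1 0; 29/26 -1/13 0; 0 0 1]
T4·…·T1 = [-3/2 1 0; 29/26 -1/13 0; 0 0 1]

T = [-3/2 1 0; 29/26 -1/13 0; 0 0 1]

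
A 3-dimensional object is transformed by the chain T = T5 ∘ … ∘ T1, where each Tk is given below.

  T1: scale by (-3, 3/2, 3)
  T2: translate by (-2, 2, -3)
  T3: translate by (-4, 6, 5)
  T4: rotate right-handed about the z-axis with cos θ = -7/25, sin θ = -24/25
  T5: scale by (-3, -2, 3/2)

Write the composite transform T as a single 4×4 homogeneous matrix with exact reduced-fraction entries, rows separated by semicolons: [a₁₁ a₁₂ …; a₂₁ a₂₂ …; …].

T = [-63/25 -108/25 0 -702/25; -144/25 21/25 0 -176/25; 0 0 9/2 3; 0 0 0 1]

T1 = [-3 0 0 0; 0 3/2 0 0; 0 0 3 0; 0 0 0 1]
T2·T1 = [-3 0 0 -2; 0 3/2 0 2; 0 0 3 -3; 0 0 0 1]
T3·…·T1 = [-3 0 0 -6; 0 3/2 0 8; 0 0 3 2; 0 0 0 1]
T4·…·T1 = [21/25 36/25 0 234/25; 72/25 -21/50 0 88/25; 0 0 3 2; 0 0 0 1]
T5·…·T1 = [-63/25 -108/25 0 -702/25; -144/25 21/25 0 -176/25; 0 0 9/2 3; 0 0 0 1]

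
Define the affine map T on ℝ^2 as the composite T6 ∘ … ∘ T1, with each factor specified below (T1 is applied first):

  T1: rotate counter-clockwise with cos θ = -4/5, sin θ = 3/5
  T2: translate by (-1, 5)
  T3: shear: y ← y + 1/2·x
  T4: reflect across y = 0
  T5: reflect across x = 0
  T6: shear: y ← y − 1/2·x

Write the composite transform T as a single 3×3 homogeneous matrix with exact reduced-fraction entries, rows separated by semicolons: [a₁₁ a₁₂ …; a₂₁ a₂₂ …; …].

T1 = [-4/5 -3/5 0; 3/5 -4/5 0; 0 0 1]
T2·T1 = [-4/5 -3/5 -1; 3/5 -4/5 5; 0 0 1]
T3·…·T1 = [-4/5 -3/5 -1; 1/5 -11/10 9/2; 0 0 1]
T4·…·T1 = [-4/5 -3/5 -1; -1/5 11/10 -9/2; 0 0 1]
T5·…·T1 = [4/5 3/5 1; -1/5 11/10 -9/2; 0 0 1]
T6·…·T1 = [4/5 3/5 1; -3/5 4/5 -5; 0 0 1]

T = [4/5 3/5 1; -3/5 4/5 -5; 0 0 1]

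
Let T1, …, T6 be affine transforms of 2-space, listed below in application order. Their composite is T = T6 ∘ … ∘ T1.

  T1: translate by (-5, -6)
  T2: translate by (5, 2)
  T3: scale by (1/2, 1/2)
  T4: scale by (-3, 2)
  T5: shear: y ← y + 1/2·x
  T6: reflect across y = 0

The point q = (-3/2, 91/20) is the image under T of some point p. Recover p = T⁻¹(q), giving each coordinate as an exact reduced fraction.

p = (1, 1/5)

T1 = [1 0 -5; 0 1 -6; 0 0 1]
T2·T1 = [1 0 0; 0 1 -4; 0 0 1]
T3·…·T1 = [1/2 0 0; 0 1/2 -2; 0 0 1]
T4·…·T1 = [-3/2 0 0; 0 1 -4; 0 0 1]
T5·…·T1 = [-3/2 0 0; -3/4 1 -4; 0 0 1]
T6·…·T1 = [-3/2 0 0; 3/4 -1 4; 0 0 1]
det M = 3/2; M⁻¹ = [-2/3 0 0; -1/2 -1 4; 0 0 1]
M⁻¹ · (-3/2, 91/20)ᵀ = (1, 1/5)ᵀ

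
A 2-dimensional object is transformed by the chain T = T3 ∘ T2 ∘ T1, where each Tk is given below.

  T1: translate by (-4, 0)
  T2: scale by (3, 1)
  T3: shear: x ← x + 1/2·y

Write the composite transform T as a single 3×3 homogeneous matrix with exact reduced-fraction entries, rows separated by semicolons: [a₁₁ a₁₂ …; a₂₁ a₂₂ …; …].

T1 = [1 0 -4; 0 1 0; 0 0 1]
T2·T1 = [3 0 -12; 0 1 0; 0 0 1]
T3·…·T1 = [3 1/2 -12; 0 1 0; 0 0 1]

T = [3 1/2 -12; 0 1 0; 0 0 1]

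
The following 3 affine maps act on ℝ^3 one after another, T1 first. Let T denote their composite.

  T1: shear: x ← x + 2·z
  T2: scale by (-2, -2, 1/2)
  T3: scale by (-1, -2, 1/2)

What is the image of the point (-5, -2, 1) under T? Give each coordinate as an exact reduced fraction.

T(p) = (-6, -8, 1/4)

T1 shear: x ← x + 2·z: (-5, -2, 1) → (-3, -2, 1)
T2 scale by (-2, -2, 1/2): (-3, -2, 1) → (6, 4, 1/2)
T3 scale by (-1, -2, 1/2): (6, 4, 1/2) → (-6, -8, 1/4)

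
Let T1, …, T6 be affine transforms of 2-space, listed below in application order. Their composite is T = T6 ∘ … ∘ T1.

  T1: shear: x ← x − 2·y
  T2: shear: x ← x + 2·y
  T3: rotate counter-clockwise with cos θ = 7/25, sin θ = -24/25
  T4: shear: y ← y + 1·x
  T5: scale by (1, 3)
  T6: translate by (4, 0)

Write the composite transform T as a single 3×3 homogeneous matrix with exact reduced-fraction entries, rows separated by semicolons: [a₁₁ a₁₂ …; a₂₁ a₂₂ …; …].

T = [7/25 24/25 4; -51/25 93/25 0; 0 0 1]

T1 = [1 -2 0; 0 1 0; 0 0 1]
T2·T1 = [1 0 0; 0 1 0; 0 0 1]
T3·…·T1 = [7/25 24/25 0; -24/25 7/25 0; 0 0 1]
T4·…·T1 = [7/25 24/25 0; -17/25 31/25 0; 0 0 1]
T5·…·T1 = [7/25 24/25 0; -51/25 93/25 0; 0 0 1]
T6·…·T1 = [7/25 24/25 4; -51/25 93/25 0; 0 0 1]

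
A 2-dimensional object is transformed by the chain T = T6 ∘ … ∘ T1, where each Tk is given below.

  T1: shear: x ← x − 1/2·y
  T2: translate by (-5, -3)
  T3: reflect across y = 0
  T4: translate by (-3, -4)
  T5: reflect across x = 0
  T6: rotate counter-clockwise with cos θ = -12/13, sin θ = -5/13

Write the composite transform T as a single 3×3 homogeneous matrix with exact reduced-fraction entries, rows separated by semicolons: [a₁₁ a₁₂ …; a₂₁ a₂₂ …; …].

T = [12/13 -11/13 -101/13; 5/13 19/26 -28/13; 0 0 1]

T1 = [1 -1/2 0; 0 1 0; 0 0 1]
T2·T1 = [1 -1/2 -5; 0 1 -3; 0 0 1]
T3·…·T1 = [1 -1/2 -5; 0 -1 3; 0 0 1]
T4·…·T1 = [1 -1/2 -8; 0 -1 -1; 0 0 1]
T5·…·T1 = [-1 1/2 8; 0 -1 -1; 0 0 1]
T6·…·T1 = [12/13 -11/13 -101/13; 5/13 19/26 -28/13; 0 0 1]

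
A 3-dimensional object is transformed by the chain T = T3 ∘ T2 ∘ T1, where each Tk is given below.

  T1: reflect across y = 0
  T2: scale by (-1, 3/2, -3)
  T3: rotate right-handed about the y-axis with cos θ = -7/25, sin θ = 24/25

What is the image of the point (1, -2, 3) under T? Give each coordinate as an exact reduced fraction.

T(p) = (-209/25, 3, 87/25)

T1 reflect across y = 0: (1, -2, 3) → (1, 2, 3)
T2 scale by (-1, 3/2, -3): (1, 2, 3) → (-1, 3, -9)
T3 rotate right-handed about the y-axis with cos θ = -7/25, sin θ = 24/25: (-1, 3, -9) → (-209/25, 3, 87/25)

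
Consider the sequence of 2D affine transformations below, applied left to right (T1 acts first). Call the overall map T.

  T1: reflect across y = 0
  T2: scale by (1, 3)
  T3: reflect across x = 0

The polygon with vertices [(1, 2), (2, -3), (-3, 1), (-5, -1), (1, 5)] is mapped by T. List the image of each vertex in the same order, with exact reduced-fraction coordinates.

T1 reflect across y = 0: (1, 2) → (1, -2); (2, -3) → (2, 3); (-3, 1) → (-3, -1); (-5, -1) → (-5, 1); (1, 5) → (1, -5)
T2 scale by (1, 3): (1, -2) → (1, -6); (2, 3) → (2, 9); (-3, -1) → (-3, -3); (-5, 1) → (-5, 3); (1, -5) → (1, -15)
T3 reflect across x = 0: (1, -6) → (-1, -6); (2, 9) → (-2, 9); (-3, -3) → (3, -3); (-5, 3) → (5, 3); (1, -15) → (-1, -15)

image vertices: (-1, -6), (-2, 9), (3, -3), (5, 3), (-1, -15)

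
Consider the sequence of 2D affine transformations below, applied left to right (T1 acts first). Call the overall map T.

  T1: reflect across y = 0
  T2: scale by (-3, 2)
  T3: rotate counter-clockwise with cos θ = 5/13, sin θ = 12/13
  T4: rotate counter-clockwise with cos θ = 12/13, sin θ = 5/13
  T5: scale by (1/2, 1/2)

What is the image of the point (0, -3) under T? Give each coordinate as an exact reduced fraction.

T(p) = (-3, 0)

T1 reflect across y = 0: (0, -3) → (0, 3)
T2 scale by (-3, 2): (0, 3) → (0, 6)
T3 rotate counter-clockwise with cos θ = 5/13, sin θ = 12/13: (0, 6) → (-72/13, 30/13)
T4 rotate counter-clockwise with cos θ = 12/13, sin θ = 5/13: (-72/13, 30/13) → (-6, 0)
T5 scale by (1/2, 1/2): (-6, 0) → (-3, 0)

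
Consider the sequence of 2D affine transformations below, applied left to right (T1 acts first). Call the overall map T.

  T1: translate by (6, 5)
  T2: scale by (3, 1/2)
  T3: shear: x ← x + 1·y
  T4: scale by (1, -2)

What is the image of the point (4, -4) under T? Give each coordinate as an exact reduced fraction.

T1 translate by (6, 5): (4, -4) → (10, 1)
T2 scale by (3, 1/2): (10, 1) → (30, 1/2)
T3 shear: x ← x + 1·y: (30, 1/2) → (61/2, 1/2)
T4 scale by (1, -2): (61/2, 1/2) → (61/2, -1)

T(p) = (61/2, -1)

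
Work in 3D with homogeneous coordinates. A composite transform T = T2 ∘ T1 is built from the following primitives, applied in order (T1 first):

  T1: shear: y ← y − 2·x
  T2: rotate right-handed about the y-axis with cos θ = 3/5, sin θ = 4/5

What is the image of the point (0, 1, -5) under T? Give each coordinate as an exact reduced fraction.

T(p) = (-4, 1, -3)

T1 shear: y ← y − 2·x: (0, 1, -5) → (0, 1, -5)
T2 rotate right-handed about the y-axis with cos θ = 3/5, sin θ = 4/5: (0, 1, -5) → (-4, 1, -3)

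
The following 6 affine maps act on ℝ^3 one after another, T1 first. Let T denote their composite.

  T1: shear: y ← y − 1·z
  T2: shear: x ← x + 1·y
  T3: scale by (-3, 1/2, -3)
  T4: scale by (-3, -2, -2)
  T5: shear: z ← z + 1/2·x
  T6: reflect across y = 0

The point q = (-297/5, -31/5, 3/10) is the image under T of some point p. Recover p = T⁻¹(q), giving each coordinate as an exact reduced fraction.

p = (-2/5, -6/5, 5)

T1 = [1 0 0 0; 0 1 -1 0; 0 0 1 0; 0 0 0 1]
T2·T1 = [1 1 -1 0; 0 1 -1 0; 0 0 1 0; 0 0 0 1]
T3·…·T1 = [-3 -3 3 0; 0 1/2 -1/2 0; 0 0 -3 0; 0 0 0 1]
T4·…·T1 = [9 9 -9 0; 0 -1 1 0; 0 0 6 0; 0 0 0 1]
T5·…·T1 = [9 9 -9 0; 0 -1 1 0; 9/2 9/2 3/2 0; 0 0 0 1]
T6·…·T1 = [9 9 -9 0; 0 1 -1 0; 9/2 9/2 3/2 0; 0 0 0 1]
det M = 54; M⁻¹ = [1/9 -1 0 0; -1/12 1 1/6 0; -1/12 0 1/6 0; 0 0 0 1]
M⁻¹ · (-297/5, -31/5, 3/10)ᵀ = (-2/5, -6/5, 5)ᵀ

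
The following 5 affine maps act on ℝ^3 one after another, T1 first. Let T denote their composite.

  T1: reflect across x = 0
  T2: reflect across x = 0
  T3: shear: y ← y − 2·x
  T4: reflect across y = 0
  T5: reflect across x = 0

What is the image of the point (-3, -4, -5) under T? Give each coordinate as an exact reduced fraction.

T(p) = (3, -2, -5)

T1 reflect across x = 0: (-3, -4, -5) → (3, -4, -5)
T2 reflect across x = 0: (3, -4, -5) → (-3, -4, -5)
T3 shear: y ← y − 2·x: (-3, -4, -5) → (-3, 2, -5)
T4 reflect across y = 0: (-3, 2, -5) → (-3, -2, -5)
T5 reflect across x = 0: (-3, -2, -5) → (3, -2, -5)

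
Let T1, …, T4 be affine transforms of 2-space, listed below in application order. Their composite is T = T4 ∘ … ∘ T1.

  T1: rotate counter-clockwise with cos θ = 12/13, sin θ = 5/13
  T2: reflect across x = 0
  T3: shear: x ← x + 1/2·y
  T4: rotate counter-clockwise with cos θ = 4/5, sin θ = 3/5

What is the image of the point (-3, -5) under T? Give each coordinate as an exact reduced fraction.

T1 rotate counter-clockwise with cos θ = 12/13, sin θ = 5/13: (-3, -5) → (-11/13, -75/13)
T2 reflect across x = 0: (-11/13, -75/13) → (11/13, -75/13)
T3 shear: x ← x + 1/2·y: (11/13, -75/13) → (-53/26, -75/13)
T4 rotate counter-clockwise with cos θ = 4/5, sin θ = 3/5: (-53/26, -75/13) → (119/65, -759/130)

T(p) = (119/65, -759/130)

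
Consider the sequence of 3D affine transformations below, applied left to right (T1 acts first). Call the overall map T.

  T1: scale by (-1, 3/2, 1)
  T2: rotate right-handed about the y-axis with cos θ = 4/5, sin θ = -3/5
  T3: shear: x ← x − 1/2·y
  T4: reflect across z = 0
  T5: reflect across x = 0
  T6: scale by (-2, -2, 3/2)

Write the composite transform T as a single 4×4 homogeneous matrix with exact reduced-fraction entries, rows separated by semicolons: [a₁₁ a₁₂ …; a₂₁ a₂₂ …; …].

T1 = [-1 0 0 0; 0 3/2 0 0; 0 0 1 0; 0 0 0 1]
T2·T1 = [-4/5 0 -3/5 0; 0 3/2 0 0; -3/5 0 4/5 0; 0 0 0 1]
T3·…·T1 = [-4/5 -3/4 -3/5 0; 0 3/2 0 0; -3/5 0 4/5 0; 0 0 0 1]
T4·…·T1 = [-4/5 -3/4 -3/5 0; 0 3/2 0 0; 3/5 0 -4/5 0; 0 0 0 1]
T5·…·T1 = [4/5 3/4 3/5 0; 0 3/2 0 0; 3/5 0 -4/5 0; 0 0 0 1]
T6·…·T1 = [-8/5 -3/2 -6/5 0; 0 -3 0 0; 9/10 0 -6/5 0; 0 0 0 1]

T = [-8/5 -3/2 -6/5 0; 0 -3 0 0; 9/10 0 -6/5 0; 0 0 0 1]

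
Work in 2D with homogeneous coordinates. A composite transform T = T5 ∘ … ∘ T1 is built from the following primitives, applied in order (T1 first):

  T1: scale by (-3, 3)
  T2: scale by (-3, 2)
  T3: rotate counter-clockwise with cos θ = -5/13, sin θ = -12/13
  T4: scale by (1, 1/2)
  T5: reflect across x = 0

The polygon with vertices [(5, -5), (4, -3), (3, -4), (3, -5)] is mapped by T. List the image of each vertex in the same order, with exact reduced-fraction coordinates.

image vertices: (45, -15), (396/13, -171/13), (423/13, -102/13), (495/13, -87/13)

T1 scale by (-3, 3): (5, -5) → (-15, -15); (4, -3) → (-12, -9); (3, -4) → (-9, -12); (3, -5) → (-9, -15)
T2 scale by (-3, 2): (-15, -15) → (45, -30); (-12, -9) → (36, -18); (-9, -12) → (27, -24); (-9, -15) → (27, -30)
T3 rotate counter-clockwise with cos θ = -5/13, sin θ = -12/13: (45, -30) → (-45, -30); (36, -18) → (-396/13, -342/13); (27, -24) → (-423/13, -204/13); (27, -30) → (-495/13, -174/13)
T4 scale by (1, 1/2): (-45, -30) → (-45, -15); (-396/13, -342/13) → (-396/13, -171/13); (-423/13, -204/13) → (-423/13, -102/13); (-495/13, -174/13) → (-495/13, -87/13)
T5 reflect across x = 0: (-45, -15) → (45, -15); (-396/13, -171/13) → (396/13, -171/13); (-423/13, -102/13) → (423/13, -102/13); (-495/13, -87/13) → (495/13, -87/13)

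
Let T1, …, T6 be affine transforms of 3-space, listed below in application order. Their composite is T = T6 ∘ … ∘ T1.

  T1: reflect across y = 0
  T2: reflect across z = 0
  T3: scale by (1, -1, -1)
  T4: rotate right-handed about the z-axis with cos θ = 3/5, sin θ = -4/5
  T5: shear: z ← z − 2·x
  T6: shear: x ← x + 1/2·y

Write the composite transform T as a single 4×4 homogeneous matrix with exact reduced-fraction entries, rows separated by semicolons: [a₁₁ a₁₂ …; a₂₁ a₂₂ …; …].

T1 = [1 0 0 0; 0 -1 0 0; 0 0 1 0; 0 0 0 1]
T2·T1 = [1 0 0 0; 0 -1 0 0; 0 0 -1 0; 0 0 0 1]
T3·…·T1 = [1 0 0 0; 0 1 0 0; 0 0 1 0; 0 0 0 1]
T4·…·T1 = [3/5 4/5 0 0; -4/5 3/5 0 0; 0 0 1 0; 0 0 0 1]
T5·…·T1 = [3/5 4/5 0 0; -4/5 3/5 0 0; -6/5 -8/5 1 0; 0 0 0 1]
T6·…·T1 = [1/5 11/10 0 0; -4/5 3/5 0 0; -6/5 -8/5 1 0; 0 0 0 1]

T = [1/5 11/10 0 0; -4/5 3/5 0 0; -6/5 -8/5 1 0; 0 0 0 1]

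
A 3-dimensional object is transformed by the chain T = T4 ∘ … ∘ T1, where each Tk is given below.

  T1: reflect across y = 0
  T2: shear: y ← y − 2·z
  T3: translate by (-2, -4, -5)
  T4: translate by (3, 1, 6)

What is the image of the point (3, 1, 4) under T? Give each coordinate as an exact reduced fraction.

T(p) = (4, -12, 5)

T1 reflect across y = 0: (3, 1, 4) → (3, -1, 4)
T2 shear: y ← y − 2·z: (3, -1, 4) → (3, -9, 4)
T3 translate by (-2, -4, -5): (3, -9, 4) → (1, -13, -1)
T4 translate by (3, 1, 6): (1, -13, -1) → (4, -12, 5)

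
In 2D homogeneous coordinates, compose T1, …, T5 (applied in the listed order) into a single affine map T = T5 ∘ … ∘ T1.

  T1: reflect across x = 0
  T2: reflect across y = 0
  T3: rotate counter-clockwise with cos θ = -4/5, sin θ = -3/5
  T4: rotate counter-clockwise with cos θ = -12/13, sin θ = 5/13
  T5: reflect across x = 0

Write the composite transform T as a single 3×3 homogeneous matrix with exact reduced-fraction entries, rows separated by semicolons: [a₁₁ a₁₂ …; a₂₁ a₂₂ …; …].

T = [63/65 -16/65 0; -16/65 -63/65 0; 0 0 1]

T1 = [-1 0 0; 0 1 0; 0 0 1]
T2·T1 = [-1 0 0; 0 -1 0; 0 0 1]
T3·…·T1 = [4/5 -3/5 0; 3/5 4/5 0; 0 0 1]
T4·…·T1 = [-63/65 16/65 0; -16/65 -63/65 0; 0 0 1]
T5·…·T1 = [63/65 -16/65 0; -16/65 -63/65 0; 0 0 1]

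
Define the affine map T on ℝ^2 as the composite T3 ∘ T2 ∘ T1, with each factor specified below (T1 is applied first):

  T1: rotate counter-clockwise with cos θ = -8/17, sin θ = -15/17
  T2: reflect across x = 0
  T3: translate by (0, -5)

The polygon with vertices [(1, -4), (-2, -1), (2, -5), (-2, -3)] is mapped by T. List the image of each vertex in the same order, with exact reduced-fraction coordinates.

image vertices: (4, -4), (-1/17, -47/17), (91/17, -75/17), (29/17, -31/17)

T1 rotate counter-clockwise with cos θ = -8/17, sin θ = -15/17: (1, -4) → (-4, 1); (-2, -1) → (1/17, 38/17); (2, -5) → (-91/17, 10/17); (-2, -3) → (-29/17, 54/17)
T2 reflect across x = 0: (-4, 1) → (4, 1); (1/17, 38/17) → (-1/17, 38/17); (-91/17, 10/17) → (91/17, 10/17); (-29/17, 54/17) → (29/17, 54/17)
T3 translate by (0, -5): (4, 1) → (4, -4); (-1/17, 38/17) → (-1/17, -47/17); (91/17, 10/17) → (91/17, -75/17); (29/17, 54/17) → (29/17, -31/17)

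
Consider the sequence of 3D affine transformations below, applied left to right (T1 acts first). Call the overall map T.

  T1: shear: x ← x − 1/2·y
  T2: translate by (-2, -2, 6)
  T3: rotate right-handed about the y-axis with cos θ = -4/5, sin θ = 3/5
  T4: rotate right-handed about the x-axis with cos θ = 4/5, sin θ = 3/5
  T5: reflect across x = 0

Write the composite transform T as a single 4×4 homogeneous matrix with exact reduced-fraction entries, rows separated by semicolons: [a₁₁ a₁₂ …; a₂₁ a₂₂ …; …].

T = [4/5 -2/5 -3/5 -26/5; 9/25 31/50 12/25 14/25; -12/25 21/25 -16/25 -102/25; 0 0 0 1]

T1 = [1 -1/2 0 0; 0 1 0 0; 0 0 1 0; 0 0 0 1]
T2·T1 = [1 -1/2 0 -2; 0 1 0 -2; 0 0 1 6; 0 0 0 1]
T3·…·T1 = [-4/5 2/5 3/5 26/5; 0 1 0 -2; -3/5 3/10 -4/5 -18/5; 0 0 0 1]
T4·…·T1 = [-4/5 2/5 3/5 26/5; 9/25 31/50 12/25 14/25; -12/25 21/25 -16/25 -102/25; 0 0 0 1]
T5·…·T1 = [4/5 -2/5 -3/5 -26/5; 9/25 31/50 12/25 14/25; -12/25 21/25 -16/25 -102/25; 0 0 0 1]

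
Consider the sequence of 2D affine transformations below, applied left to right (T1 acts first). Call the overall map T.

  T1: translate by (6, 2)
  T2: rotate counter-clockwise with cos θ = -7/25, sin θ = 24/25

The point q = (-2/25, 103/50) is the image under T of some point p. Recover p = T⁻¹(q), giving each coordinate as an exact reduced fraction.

T1 = [1 0 6; 0 1 2; 0 0 1]
T2·T1 = [-7/25 -24/25 -18/5; 24/25 -7/25 26/5; 0 0 1]
det M = 1; M⁻¹ = [-7/25 24/25 -6; -24/25 -7/25 -2; 0 0 1]
M⁻¹ · (-2/25, 103/50)ᵀ = (-4, -5/2)ᵀ

p = (-4, -5/2)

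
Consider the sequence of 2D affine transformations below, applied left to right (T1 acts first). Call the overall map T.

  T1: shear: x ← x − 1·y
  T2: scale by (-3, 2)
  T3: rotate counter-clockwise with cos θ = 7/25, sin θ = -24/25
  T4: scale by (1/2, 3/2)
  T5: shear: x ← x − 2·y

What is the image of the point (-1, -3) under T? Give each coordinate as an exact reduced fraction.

T(p) = (-399/25, 153/25)

T1 shear: x ← x − 1·y: (-1, -3) → (2, -3)
T2 scale by (-3, 2): (2, -3) → (-6, -6)
T3 rotate counter-clockwise with cos θ = 7/25, sin θ = -24/25: (-6, -6) → (-186/25, 102/25)
T4 scale by (1/2, 3/2): (-186/25, 102/25) → (-93/25, 153/25)
T5 shear: x ← x − 2·y: (-93/25, 153/25) → (-399/25, 153/25)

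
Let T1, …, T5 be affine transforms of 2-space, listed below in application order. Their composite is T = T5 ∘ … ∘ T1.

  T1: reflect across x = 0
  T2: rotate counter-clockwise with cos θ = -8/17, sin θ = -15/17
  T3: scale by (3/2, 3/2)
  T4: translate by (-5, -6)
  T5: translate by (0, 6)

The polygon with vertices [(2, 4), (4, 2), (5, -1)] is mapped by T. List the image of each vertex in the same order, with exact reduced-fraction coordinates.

T1 reflect across x = 0: (2, 4) → (-2, 4); (4, 2) → (-4, 2); (5, -1) → (-5, -1)
T2 rotate counter-clockwise with cos θ = -8/17, sin θ = -15/17: (-2, 4) → (76/17, -2/17); (-4, 2) → (62/17, 44/17); (-5, -1) → (25/17, 83/17)
T3 scale by (3/2, 3/2): (76/17, -2/17) → (114/17, -3/17); (62/17, 44/17) → (93/17, 66/17); (25/17, 83/17) → (75/34, 249/34)
T4 translate by (-5, -6): (114/17, -3/17) → (29/17, -105/17); (93/17, 66/17) → (8/17, -36/17); (75/34, 249/34) → (-95/34, 45/34)
T5 translate by (0, 6): (29/17, -105/17) → (29/17, -3/17); (8/17, -36/17) → (8/17, 66/17); (-95/34, 45/34) → (-95/34, 249/34)

image vertices: (29/17, -3/17), (8/17, 66/17), (-95/34, 249/34)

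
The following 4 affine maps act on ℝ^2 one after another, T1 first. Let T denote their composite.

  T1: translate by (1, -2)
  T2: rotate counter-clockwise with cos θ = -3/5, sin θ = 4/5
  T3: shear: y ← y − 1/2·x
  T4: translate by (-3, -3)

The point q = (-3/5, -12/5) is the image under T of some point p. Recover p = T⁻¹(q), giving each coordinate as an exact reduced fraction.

p = (-1, -1)

T1 = [1 0 1; 0 1 -2; 0 0 1]
T2·T1 = [-3/5 -4/5 1; 4/5 -3/5 2; 0 0 1]
T3·…·T1 = [-3/5 -4/5 1; 11/10 -1/5 3/2; 0 0 1]
T4·…·T1 = [-3/5 -4/5 -2; 11/10 -1/5 -3/2; 0 0 1]
det M = 1; M⁻¹ = [-1/5 4/5 4/5; -11/10 -3/5 -31/10; 0 0 1]
M⁻¹ · (-3/5, -12/5)ᵀ = (-1, -1)ᵀ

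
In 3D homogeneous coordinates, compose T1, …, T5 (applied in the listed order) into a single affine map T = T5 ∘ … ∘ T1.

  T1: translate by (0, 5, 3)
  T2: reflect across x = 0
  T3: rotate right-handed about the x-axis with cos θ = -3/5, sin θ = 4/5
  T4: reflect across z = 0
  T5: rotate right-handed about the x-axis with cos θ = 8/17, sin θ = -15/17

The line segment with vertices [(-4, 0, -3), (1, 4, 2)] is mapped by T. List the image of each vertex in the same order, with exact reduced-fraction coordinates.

T1 translate by (0, 5, 3): (-4, 0, -3) → (-4, 5, 0); (1, 4, 2) → (1, 9, 5)
T2 reflect across x = 0: (-4, 5, 0) → (4, 5, 0); (1, 9, 5) → (-1, 9, 5)
T3 rotate right-handed about the x-axis with cos θ = -3/5, sin θ = 4/5: (4, 5, 0) → (4, -3, 4); (-1, 9, 5) → (-1, -47/5, 21/5)
T4 reflect across z = 0: (4, -3, 4) → (4, -3, -4); (-1, -47/5, 21/5) → (-1, -47/5, -21/5)
T5 rotate right-handed about the x-axis with cos θ = 8/17, sin θ = -15/17: (4, -3, -4) → (4, -84/17, 13/17); (-1, -47/5, -21/5) → (-1, -691/85, 537/85)

image vertices: (4, -84/17, 13/17), (-1, -691/85, 537/85)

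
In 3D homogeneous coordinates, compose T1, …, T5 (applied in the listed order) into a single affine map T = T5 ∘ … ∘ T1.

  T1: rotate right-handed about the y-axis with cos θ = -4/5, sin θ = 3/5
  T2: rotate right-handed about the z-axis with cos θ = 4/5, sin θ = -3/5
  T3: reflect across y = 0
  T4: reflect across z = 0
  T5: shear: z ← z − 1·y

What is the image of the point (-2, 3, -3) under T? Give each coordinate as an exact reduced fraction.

T1 rotate right-handed about the y-axis with cos θ = -4/5, sin θ = 3/5: (-2, 3, -3) → (-1/5, 3, 18/5)
T2 rotate right-handed about the z-axis with cos θ = 4/5, sin θ = -3/5: (-1/5, 3, 18/5) → (41/25, 63/25, 18/5)
T3 reflect across y = 0: (41/25, 63/25, 18/5) → (41/25, -63/25, 18/5)
T4 reflect across z = 0: (41/25, -63/25, 18/5) → (41/25, -63/25, -18/5)
T5 shear: z ← z − 1·y: (41/25, -63/25, -18/5) → (41/25, -63/25, -27/25)

T(p) = (41/25, -63/25, -27/25)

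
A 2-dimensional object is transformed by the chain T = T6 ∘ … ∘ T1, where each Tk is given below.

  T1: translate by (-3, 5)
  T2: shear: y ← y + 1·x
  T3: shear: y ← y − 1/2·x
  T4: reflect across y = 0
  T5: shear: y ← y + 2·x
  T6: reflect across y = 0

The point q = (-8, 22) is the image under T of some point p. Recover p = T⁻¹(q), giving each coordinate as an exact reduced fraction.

p = (-5, 5)

T1 = [1 0 -3; 0 1 5; 0 0 1]
T2·T1 = [1 0 -3; 1 1 2; 0 0 1]
T3·…·T1 = [1 0 -3; 1/2 1 7/2; 0 0 1]
T4·…·T1 = [1 0 -3; -1/2 -1 -7/2; 0 0 1]
T5·…·T1 = [1 0 -3; 3/2 -1 -19/2; 0 0 1]
T6·…·T1 = [1 0 -3; -3/2 1 19/2; 0 0 1]
det M = 1; M⁻¹ = [1 0 3; 3/2 1 -5; 0 0 1]
M⁻¹ · (-8, 22)ᵀ = (-5, 5)ᵀ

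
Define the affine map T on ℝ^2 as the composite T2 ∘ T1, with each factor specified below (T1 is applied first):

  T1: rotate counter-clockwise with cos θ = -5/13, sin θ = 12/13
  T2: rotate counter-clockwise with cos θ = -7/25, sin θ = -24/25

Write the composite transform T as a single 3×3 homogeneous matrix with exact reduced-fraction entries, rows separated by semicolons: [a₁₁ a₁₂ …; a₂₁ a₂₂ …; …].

T1 = [-5/13 -12/13 0; 12/13 -5/13 0; 0 0 1]
T2·T1 = [323/325 -36/325 0; 36/325 323/325 0; 0 0 1]

T = [323/325 -36/325 0; 36/325 323/325 0; 0 0 1]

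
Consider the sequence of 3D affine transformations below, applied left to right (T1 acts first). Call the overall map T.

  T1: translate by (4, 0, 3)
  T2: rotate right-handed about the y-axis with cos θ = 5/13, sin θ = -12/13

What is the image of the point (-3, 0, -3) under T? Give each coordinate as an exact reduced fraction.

T1 translate by (4, 0, 3): (-3, 0, -3) → (1, 0, 0)
T2 rotate right-handed about the y-axis with cos θ = 5/13, sin θ = -12/13: (1, 0, 0) → (5/13, 0, 12/13)

T(p) = (5/13, 0, 12/13)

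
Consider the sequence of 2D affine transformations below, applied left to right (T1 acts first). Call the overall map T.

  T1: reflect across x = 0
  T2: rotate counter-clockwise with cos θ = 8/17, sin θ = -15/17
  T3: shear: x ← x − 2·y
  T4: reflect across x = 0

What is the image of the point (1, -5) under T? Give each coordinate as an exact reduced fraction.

T1 reflect across x = 0: (1, -5) → (-1, -5)
T2 rotate counter-clockwise with cos θ = 8/17, sin θ = -15/17: (-1, -5) → (-83/17, -25/17)
T3 shear: x ← x − 2·y: (-83/17, -25/17) → (-33/17, -25/17)
T4 reflect across x = 0: (-33/17, -25/17) → (33/17, -25/17)

T(p) = (33/17, -25/17)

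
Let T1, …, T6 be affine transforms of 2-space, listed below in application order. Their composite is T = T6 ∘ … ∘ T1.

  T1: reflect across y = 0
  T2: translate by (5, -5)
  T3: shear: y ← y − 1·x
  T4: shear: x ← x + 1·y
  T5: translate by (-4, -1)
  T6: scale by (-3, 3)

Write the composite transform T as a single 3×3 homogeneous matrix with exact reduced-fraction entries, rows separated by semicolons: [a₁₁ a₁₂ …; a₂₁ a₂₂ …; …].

T1 = [1 0 0; 0 -1 0; 0 0 1]
T2·T1 = [1 0 5; 0 -1 -5; 0 0 1]
T3·…·T1 = [1 0 5; -1 -1 -10; 0 0 1]
T4·…·T1 = [0 -1 -5; -1 -1 -10; 0 0 1]
T5·…·T1 = [0 -1 -9; -1 -1 -11; 0 0 1]
T6·…·T1 = [0 3 27; -3 -3 -33; 0 0 1]

T = [0 3 27; -3 -3 -33; 0 0 1]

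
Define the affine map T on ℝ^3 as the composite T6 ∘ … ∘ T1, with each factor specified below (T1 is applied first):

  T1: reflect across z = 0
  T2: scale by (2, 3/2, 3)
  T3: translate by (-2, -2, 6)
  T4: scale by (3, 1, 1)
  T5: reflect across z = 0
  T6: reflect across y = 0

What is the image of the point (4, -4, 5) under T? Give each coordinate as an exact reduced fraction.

T1 reflect across z = 0: (4, -4, 5) → (4, -4, -5)
T2 scale by (2, 3/2, 3): (4, -4, -5) → (8, -6, -15)
T3 translate by (-2, -2, 6): (8, -6, -15) → (6, -8, -9)
T4 scale by (3, 1, 1): (6, -8, -9) → (18, -8, -9)
T5 reflect across z = 0: (18, -8, -9) → (18, -8, 9)
T6 reflect across y = 0: (18, -8, 9) → (18, 8, 9)

T(p) = (18, 8, 9)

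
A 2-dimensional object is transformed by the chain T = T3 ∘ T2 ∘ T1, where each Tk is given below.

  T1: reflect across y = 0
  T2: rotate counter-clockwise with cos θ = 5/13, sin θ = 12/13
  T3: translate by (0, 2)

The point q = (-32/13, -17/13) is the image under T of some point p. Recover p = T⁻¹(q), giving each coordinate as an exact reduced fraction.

T1 = [1 0 0; 0 -1 0; 0 0 1]
T2·T1 = [5/13 12/13 0; 12/13 -5/13 0; 0 0 1]
T3·…·T1 = [5/13 12/13 0; 12/13 -5/13 2; 0 0 1]
det M = -1; M⁻¹ = [5/13 12/13 -24/13; 12/13 -5/13 10/13; 0 0 1]
M⁻¹ · (-32/13, -17/13)ᵀ = (-4, -1)ᵀ

p = (-4, -1)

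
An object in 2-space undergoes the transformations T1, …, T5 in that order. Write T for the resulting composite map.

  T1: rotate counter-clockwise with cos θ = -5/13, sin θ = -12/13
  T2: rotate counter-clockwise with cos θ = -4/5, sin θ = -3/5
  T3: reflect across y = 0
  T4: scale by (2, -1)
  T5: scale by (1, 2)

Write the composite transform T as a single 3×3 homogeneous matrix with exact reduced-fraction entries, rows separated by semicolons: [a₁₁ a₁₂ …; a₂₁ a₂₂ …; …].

T = [-32/65 -126/65 0; 126/65 -32/65 0; 0 0 1]

T1 = [-5/13 12/13 0; -12/13 -5/13 0; 0 0 1]
T2·T1 = [-16/65 -63/65 0; 63/65 -16/65 0; 0 0 1]
T3·…·T1 = [-16/65 -63/65 0; -63/65 16/65 0; 0 0 1]
T4·…·T1 = [-32/65 -126/65 0; 63/65 -16/65 0; 0 0 1]
T5·…·T1 = [-32/65 -126/65 0; 126/65 -32/65 0; 0 0 1]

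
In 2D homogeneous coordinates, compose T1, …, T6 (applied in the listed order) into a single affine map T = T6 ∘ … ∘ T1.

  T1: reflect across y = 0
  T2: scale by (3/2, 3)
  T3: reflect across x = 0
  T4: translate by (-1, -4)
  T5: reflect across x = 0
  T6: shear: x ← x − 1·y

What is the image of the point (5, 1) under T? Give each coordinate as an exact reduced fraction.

T1 reflect across y = 0: (5, 1) → (5, -1)
T2 scale by (3/2, 3): (5, -1) → (15/2, -3)
T3 reflect across x = 0: (15/2, -3) → (-15/2, -3)
T4 translate by (-1, -4): (-15/2, -3) → (-17/2, -7)
T5 reflect across x = 0: (-17/2, -7) → (17/2, -7)
T6 shear: x ← x − 1·y: (17/2, -7) → (31/2, -7)

T(p) = (31/2, -7)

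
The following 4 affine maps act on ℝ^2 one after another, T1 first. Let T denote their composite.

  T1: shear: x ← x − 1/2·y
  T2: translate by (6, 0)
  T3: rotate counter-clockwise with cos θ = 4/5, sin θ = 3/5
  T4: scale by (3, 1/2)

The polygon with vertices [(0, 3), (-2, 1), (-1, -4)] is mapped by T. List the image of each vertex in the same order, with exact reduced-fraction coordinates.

image vertices: (27/5, 51/20), (33/5, 29/20), (24, 1/2)

T1 shear: x ← x − 1/2·y: (0, 3) → (-3/2, 3); (-2, 1) → (-5/2, 1); (-1, -4) → (1, -4)
T2 translate by (6, 0): (-3/2, 3) → (9/2, 3); (-5/2, 1) → (7/2, 1); (1, -4) → (7, -4)
T3 rotate counter-clockwise with cos θ = 4/5, sin θ = 3/5: (9/2, 3) → (9/5, 51/10); (7/2, 1) → (11/5, 29/10); (7, -4) → (8, 1)
T4 scale by (3, 1/2): (9/5, 51/10) → (27/5, 51/20); (11/5, 29/10) → (33/5, 29/20); (8, 1) → (24, 1/2)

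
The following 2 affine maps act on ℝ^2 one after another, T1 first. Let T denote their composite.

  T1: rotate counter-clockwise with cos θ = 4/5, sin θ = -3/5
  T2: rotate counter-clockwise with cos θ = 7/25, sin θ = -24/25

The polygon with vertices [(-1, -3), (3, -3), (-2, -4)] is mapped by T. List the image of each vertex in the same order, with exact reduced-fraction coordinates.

T1 rotate counter-clockwise with cos θ = 4/5, sin θ = -3/5: (-1, -3) → (-13/5, -9/5); (3, -3) → (3/5, -21/5); (-2, -4) → (-4, -2)
T2 rotate counter-clockwise with cos θ = 7/25, sin θ = -24/25: (-13/5, -9/5) → (-307/125, 249/125); (3/5, -21/5) → (-483/125, -219/125); (-4, -2) → (-76/25, 82/25)

image vertices: (-307/125, 249/125), (-483/125, -219/125), (-76/25, 82/25)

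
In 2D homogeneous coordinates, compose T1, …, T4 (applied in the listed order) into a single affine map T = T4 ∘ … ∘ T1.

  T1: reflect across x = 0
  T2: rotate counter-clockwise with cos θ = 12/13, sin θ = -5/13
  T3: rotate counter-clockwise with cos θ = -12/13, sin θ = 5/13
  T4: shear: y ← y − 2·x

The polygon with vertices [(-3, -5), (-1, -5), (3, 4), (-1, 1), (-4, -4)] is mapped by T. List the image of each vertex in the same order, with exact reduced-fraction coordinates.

T1 reflect across x = 0: (-3, -5) → (3, -5); (-1, -5) → (1, -5); (3, 4) → (-3, 4); (-1, 1) → (1, 1); (-4, -4) → (4, -4)
T2 rotate counter-clockwise with cos θ = 12/13, sin θ = -5/13: (3, -5) → (11/13, -75/13); (1, -5) → (-1, -5); (-3, 4) → (-16/13, 63/13); (1, 1) → (17/13, 7/13); (4, -4) → (28/13, -68/13)
T3 rotate counter-clockwise with cos θ = -12/13, sin θ = 5/13: (11/13, -75/13) → (243/169, 955/169); (-1, -5) → (37/13, 55/13); (-16/13, 63/13) → (-123/169, -836/169); (17/13, 7/13) → (-239/169, 1/169); (28/13, -68/13) → (4/169, 956/169)
T4 shear: y ← y − 2·x: (243/169, 955/169) → (243/169, 469/169); (37/13, 55/13) → (37/13, -19/13); (-123/169, -836/169) → (-123/169, -590/169); (-239/169, 1/169) → (-239/169, 479/169); (4/169, 956/169) → (4/169, 948/169)

image vertices: (243/169, 469/169), (37/13, -19/13), (-123/169, -590/169), (-239/169, 479/169), (4/169, 948/169)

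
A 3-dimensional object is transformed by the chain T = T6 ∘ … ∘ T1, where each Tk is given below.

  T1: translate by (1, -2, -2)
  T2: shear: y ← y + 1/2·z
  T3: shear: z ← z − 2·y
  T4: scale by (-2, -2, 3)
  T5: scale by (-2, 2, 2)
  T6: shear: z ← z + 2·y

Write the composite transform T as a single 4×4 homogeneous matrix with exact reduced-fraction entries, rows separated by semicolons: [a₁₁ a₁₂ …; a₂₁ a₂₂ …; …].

T1 = [1 0 0 1; 0 1 0 -2; 0 0 1 -2; 0 0 0 1]
T2·T1 = [1 0 0 1; 0 1 1/2 -3; 0 0 1 -2; 0 0 0 1]
T3·…·T1 = [1 0 0 1; 0 1 1/2 -3; 0 -2 0 4; 0 0 0 1]
T4·…·T1 = [-2 0 0 -2; 0 -2 -1 6; 0 -6 0 12; 0 0 0 1]
T5·…·T1 = [4 0 0 4; 0 -4 -2 12; 0 -12 0 24; 0 0 0 1]
T6·…·T1 = [4 0 0 4; 0 -4 -2 12; 0 -20 -4 48; 0 0 0 1]

T = [4 0 0 4; 0 -4 -2 12; 0 -20 -4 48; 0 0 0 1]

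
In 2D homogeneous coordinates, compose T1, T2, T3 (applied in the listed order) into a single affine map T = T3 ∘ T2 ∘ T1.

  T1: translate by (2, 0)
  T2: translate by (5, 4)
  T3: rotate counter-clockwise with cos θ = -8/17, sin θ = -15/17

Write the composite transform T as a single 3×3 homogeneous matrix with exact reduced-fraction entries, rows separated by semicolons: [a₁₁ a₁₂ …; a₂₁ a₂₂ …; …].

T1 = [1 0 2; 0 1 0; 0 0 1]
T2·T1 = [1 0 7; 0 1 4; 0 0 1]
T3·…·T1 = [-8/17 15/17 4/17; -15/17 -8/17 -137/17; 0 0 1]

T = [-8/17 15/17 4/17; -15/17 -8/17 -137/17; 0 0 1]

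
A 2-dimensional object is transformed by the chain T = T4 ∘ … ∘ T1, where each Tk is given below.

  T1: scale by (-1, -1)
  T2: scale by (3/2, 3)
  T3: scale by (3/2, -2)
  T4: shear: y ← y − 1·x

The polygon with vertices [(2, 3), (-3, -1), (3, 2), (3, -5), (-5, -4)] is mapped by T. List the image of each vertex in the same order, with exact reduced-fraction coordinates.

T1 scale by (-1, -1): (2, 3) → (-2, -3); (-3, -1) → (3, 1); (3, 2) → (-3, -2); (3, -5) → (-3, 5); (-5, -4) → (5, 4)
T2 scale by (3/2, 3): (-2, -3) → (-3, -9); (3, 1) → (9/2, 3); (-3, -2) → (-9/2, -6); (-3, 5) → (-9/2, 15); (5, 4) → (15/2, 12)
T3 scale by (3/2, -2): (-3, -9) → (-9/2, 18); (9/2, 3) → (27/4, -6); (-9/2, -6) → (-27/4, 12); (-9/2, 15) → (-27/4, -30); (15/2, 12) → (45/4, -24)
T4 shear: y ← y − 1·x: (-9/2, 18) → (-9/2, 45/2); (27/4, -6) → (27/4, -51/4); (-27/4, 12) → (-27/4, 75/4); (-27/4, -30) → (-27/4, -93/4); (45/4, -24) → (45/4, -141/4)

image vertices: (-9/2, 45/2), (27/4, -51/4), (-27/4, 75/4), (-27/4, -93/4), (45/4, -141/4)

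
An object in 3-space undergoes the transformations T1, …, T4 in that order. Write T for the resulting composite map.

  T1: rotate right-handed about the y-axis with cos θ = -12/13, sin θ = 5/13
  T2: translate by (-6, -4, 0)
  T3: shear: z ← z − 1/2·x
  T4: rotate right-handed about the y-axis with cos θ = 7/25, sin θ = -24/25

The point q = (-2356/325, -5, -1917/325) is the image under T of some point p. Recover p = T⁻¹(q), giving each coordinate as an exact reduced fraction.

p = (1, -1, -2)

T1 = [-12/13 0 5/13 0; 0 1 0 0; -5/13 0 -12/13 0; 0 0 0 1]
T2·T1 = [-12/13 0 5/13 -6; 0 1 0 -4; -5/13 0 -12/13 0; 0 0 0 1]
T3·…·T1 = [-12/13 0 5/13 -6; 0 1 0 -4; 1/13 0 -29/26 3; 0 0 0 1]
T4·…·T1 = [-108/325 0 383/325 -114/25; 0 1 0 -4; -281/325 0 37/650 -123/25; 0 0 0 1]
det M = 1; M⁻¹ = [37/650 0 -383/325 -72/13; 0 1 0 4; 281/325 0 -108/325 30/13; 0 0 0 1]
M⁻¹ · (-2356/325, -5, -1917/325)ᵀ = (1, -1, -2)ᵀ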